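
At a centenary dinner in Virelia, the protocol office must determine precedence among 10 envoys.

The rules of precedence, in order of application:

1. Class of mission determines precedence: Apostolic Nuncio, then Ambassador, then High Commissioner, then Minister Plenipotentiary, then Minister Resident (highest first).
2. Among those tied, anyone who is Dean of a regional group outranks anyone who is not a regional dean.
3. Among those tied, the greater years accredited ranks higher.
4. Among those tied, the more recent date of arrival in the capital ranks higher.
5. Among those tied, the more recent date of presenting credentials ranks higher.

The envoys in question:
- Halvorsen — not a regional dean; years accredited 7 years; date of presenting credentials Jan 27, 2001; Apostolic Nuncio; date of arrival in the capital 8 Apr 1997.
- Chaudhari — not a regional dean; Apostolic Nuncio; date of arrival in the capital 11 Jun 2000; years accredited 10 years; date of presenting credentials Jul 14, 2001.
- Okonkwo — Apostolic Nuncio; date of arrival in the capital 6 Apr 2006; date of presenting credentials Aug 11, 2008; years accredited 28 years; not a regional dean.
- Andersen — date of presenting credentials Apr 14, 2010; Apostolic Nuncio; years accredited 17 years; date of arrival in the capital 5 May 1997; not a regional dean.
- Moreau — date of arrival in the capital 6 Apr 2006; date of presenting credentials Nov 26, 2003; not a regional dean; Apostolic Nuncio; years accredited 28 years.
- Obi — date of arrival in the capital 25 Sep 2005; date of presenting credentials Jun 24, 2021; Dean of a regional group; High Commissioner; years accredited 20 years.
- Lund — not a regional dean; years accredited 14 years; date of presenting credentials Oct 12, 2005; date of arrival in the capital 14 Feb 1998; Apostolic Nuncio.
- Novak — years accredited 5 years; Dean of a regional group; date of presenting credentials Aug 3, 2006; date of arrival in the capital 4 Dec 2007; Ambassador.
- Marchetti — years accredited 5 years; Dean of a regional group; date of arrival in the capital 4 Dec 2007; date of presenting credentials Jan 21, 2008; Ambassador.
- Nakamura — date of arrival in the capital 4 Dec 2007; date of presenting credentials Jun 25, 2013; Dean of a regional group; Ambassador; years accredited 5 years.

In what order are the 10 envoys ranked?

By class of mission: Okonkwo, Moreau, Andersen, Lund, Chaudhari and Halvorsen (Apostolic Nuncio); then Nakamura, Marchetti and Novak (Ambassador); then Obi (High Commissioner).
Okonkwo, Moreau, Andersen, Lund, Chaudhari and Halvorsen are each not a regional dean, so the next rule applies.
Among Okonkwo, Moreau, Andersen, Lund, Chaudhari and Halvorsen, by years accredited (higher first): Okonkwo and Moreau (28 years) before Andersen (17 years) before Lund (14 years) before Chaudhari (10 years) before Halvorsen (7 years).
Okonkwo and Moreau both have date of arrival in the capital 6 Apr 2006, so the next rule applies.
Among Okonkwo and Moreau, by date of presenting credentials (later first): Okonkwo (Aug 11, 2008) before Moreau (Nov 26, 2003).
Nakamura, Marchetti and Novak are each Dean of a regional group, so the next rule applies.
Nakamura, Marchetti and Novak all have years accredited 5 years, so the next rule applies.
Nakamura, Marchetti and Novak all have date of arrival in the capital 4 Dec 2007, so the next rule applies.
Among Nakamura, Marchetti and Novak, by date of presenting credentials (later first): Nakamura (Jun 25, 2013) before Marchetti (Jan 21, 2008) before Novak (Aug 3, 2006).
Full order: Okonkwo, Moreau, Andersen, Lund, Chaudhari, Halvorsen, Nakamura, Marchetti, Novak, Obi.

Okonkwo, Moreau, Andersen, Lund, Chaudhari, Halvorsen, Nakamura, Marchetti, Novak, Obi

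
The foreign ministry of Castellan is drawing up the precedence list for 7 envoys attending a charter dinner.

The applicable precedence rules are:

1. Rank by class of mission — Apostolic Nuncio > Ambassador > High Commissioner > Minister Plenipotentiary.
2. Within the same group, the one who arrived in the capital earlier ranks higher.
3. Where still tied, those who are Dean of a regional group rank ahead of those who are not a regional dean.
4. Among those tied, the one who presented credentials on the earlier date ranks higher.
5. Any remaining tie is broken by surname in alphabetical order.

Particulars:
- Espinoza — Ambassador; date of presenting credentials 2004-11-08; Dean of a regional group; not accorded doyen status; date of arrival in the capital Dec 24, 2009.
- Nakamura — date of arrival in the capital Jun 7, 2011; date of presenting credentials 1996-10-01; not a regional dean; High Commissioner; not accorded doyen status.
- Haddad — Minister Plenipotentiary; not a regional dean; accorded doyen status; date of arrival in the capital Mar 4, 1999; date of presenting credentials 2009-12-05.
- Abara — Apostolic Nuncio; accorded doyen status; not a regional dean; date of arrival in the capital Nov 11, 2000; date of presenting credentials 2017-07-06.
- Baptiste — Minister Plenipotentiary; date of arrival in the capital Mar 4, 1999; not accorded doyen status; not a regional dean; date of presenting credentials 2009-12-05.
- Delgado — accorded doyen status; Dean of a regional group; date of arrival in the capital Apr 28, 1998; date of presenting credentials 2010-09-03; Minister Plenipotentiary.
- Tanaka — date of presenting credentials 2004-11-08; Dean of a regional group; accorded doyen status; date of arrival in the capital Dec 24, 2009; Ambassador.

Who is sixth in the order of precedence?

Baptiste

By class of mission: Abara (Apostolic Nuncio); then Espinoza and Tanaka (Ambassador); then Nakamura (High Commissioner); then Delgado, Baptiste and Haddad (Minister Plenipotentiary).
Espinoza and Tanaka both have date of arrival in the capital Dec 24, 2009, so the next rule applies.
Espinoza and Tanaka are each Dean of a regional group, so the next rule applies.
Espinoza and Tanaka both have date of presenting credentials 2004-11-08, so the next rule applies.
Among Espinoza and Tanaka, alphabetically by surname: Espinoza before Tanaka.
Among Delgado, Baptiste and Haddad, by date of arrival in the capital (earlier first): Delgado (Apr 28, 1998) before Baptiste and Haddad (Mar 4, 1999).
Baptiste and Haddad are each not a regional dean, so the next rule applies.
Baptiste and Haddad both have date of presenting credentials 2009-12-05, so the next rule applies.
Among Baptiste and Haddad, alphabetically by surname: Baptiste before Haddad.
Order: Abara, Espinoza, Tanaka, Nakamura, Delgado, Baptiste, Haddad.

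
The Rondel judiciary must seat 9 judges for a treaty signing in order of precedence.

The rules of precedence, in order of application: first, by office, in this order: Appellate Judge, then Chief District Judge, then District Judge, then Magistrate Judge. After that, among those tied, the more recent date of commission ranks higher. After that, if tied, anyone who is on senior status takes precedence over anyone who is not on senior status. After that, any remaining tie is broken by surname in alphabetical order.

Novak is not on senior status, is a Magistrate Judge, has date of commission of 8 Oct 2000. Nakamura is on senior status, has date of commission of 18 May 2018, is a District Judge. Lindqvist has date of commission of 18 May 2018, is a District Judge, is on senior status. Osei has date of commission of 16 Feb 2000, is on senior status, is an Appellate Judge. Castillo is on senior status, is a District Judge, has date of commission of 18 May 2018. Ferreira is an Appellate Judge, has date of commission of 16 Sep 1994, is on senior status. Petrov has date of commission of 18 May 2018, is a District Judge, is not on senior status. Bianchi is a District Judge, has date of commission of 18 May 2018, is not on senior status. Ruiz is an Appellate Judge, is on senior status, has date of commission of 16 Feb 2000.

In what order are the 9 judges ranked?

Osei, Ruiz, Ferreira, Castillo, Lindqvist, Nakamura, Bianchi, Petrov, Novak

By office: Osei, Ruiz and Ferreira (Appellate Judge); then Castillo, Lindqvist, Nakamura, Bianchi and Petrov (District Judge); then Novak (Magistrate Judge).
Among Osei, Ruiz and Ferreira, by date of commission (later first): Osei and Ruiz (16 Feb 2000) before Ferreira (16 Sep 1994).
Osei and Ruiz are each on senior status, so the next rule applies.
Among Osei and Ruiz, alphabetically by surname: Osei before Ruiz.
Castillo, Lindqvist, Nakamura, Bianchi and Petrov all have date of commission 18 May 2018, so the next rule applies.
Among Castillo, Lindqvist, Nakamura, Bianchi and Petrov, on senior status before not on senior status: Castillo, Lindqvist and Nakamura (on senior status) before Bianchi and Petrov (not on senior status).
Among Castillo, Lindqvist and Nakamura, alphabetically by surname: Castillo before Lindqvist before Nakamura.
Among Bianchi and Petrov, alphabetically by surname: Bianchi before Petrov.
Full order: Osei, Ruiz, Ferreira, Castillo, Lindqvist, Nakamura, Bianchi, Petrov, Novak.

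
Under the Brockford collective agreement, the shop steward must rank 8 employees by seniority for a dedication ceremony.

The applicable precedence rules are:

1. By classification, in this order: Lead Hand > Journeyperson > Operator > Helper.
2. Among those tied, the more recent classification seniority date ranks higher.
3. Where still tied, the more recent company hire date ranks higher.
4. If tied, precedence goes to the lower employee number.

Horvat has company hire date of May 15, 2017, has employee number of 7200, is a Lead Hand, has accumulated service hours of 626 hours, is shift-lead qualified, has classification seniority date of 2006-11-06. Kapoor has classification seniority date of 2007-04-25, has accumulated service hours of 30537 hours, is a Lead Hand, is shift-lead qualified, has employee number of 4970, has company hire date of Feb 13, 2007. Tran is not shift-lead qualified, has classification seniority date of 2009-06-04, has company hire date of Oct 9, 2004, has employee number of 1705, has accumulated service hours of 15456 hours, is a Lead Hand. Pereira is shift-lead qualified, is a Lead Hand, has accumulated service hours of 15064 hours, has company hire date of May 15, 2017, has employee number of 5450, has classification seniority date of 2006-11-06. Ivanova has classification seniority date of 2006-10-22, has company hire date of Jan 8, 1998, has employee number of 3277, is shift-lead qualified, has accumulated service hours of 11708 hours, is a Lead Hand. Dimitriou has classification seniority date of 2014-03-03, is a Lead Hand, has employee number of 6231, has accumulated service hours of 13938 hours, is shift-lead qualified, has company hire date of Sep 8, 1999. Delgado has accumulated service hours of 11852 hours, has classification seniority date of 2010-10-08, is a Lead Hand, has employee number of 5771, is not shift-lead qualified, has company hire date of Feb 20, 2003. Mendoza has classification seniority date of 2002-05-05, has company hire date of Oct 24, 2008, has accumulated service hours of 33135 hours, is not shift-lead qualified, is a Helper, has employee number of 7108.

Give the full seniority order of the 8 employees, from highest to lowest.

Dimitriou, Delgado, Tran, Kapoor, Pereira, Horvat, Ivanova, Mendoza

By classification: Dimitriou, Delgado, Tran, Kapoor, Pereira, Horvat and Ivanova (Lead Hand); then Mendoza (Helper).
Among Dimitriou, Delgado, Tran, Kapoor, Pereira, Horvat and Ivanova, by classification seniority date (later first): Dimitriou (2014-03-03) before Delgado (2010-10-08) before Tran (2009-06-04) before Kapoor (2007-04-25) before Pereira and Horvat (2006-11-06) before Ivanova (2006-10-22).
Pereira and Horvat both have company hire date May 15, 2017, so the next rule applies.
Among Pereira and Horvat, by employee number (lower first): Pereira (5450) before Horvat (7200).
Full order: Dimitriou, Delgado, Tran, Kapoor, Pereira, Horvat, Ivanova, Mendoza.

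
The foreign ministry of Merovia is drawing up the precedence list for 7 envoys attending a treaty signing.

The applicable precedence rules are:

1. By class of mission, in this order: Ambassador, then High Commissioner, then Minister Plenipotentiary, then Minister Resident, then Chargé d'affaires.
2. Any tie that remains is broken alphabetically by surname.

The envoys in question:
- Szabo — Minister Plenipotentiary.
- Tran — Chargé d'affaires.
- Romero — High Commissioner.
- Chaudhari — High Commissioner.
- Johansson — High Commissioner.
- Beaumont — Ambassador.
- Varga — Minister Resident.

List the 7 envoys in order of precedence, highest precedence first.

Beaumont, Chaudhari, Johansson, Romero, Szabo, Varga, Tran

By class of mission: Beaumont (Ambassador); then Chaudhari, Johansson and Romero (High Commissioner); then Szabo (Minister Plenipotentiary); then Varga (Minister Resident); then Tran (Chargé d'affaires).
Among Chaudhari, Johansson and Romero, alphabetically by surname: Chaudhari before Johansson before Romero.
Full order: Beaumont, Chaudhari, Johansson, Romero, Szabo, Varga, Tran.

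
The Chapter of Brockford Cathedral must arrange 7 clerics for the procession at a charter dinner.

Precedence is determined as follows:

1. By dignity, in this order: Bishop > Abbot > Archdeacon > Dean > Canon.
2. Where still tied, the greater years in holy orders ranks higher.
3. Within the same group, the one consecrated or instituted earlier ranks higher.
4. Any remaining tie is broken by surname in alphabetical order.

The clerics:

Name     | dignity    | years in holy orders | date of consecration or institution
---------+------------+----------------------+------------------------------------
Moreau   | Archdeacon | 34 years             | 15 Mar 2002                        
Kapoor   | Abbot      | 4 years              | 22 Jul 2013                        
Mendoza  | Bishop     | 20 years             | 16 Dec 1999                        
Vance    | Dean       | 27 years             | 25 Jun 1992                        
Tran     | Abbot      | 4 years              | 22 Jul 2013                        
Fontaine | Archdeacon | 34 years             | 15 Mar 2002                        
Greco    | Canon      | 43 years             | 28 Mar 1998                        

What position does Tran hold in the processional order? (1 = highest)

By dignity: Mendoza (Bishop); then Kapoor and Tran (Abbot); then Fontaine and Moreau (Archdeacon); then Vance (Dean); then Greco (Canon).
Kapoor and Tran both have years in holy orders 4 years, so the next rule applies.
Kapoor and Tran both have date of consecration or institution 22 Jul 2013, so the next rule applies.
Among Kapoor and Tran, alphabetically by surname: Kapoor before Tran.
Fontaine and Moreau both have years in holy orders 34 years, so the next rule applies.
Fontaine and Moreau both have date of consecration or institution 15 Mar 2002, so the next rule applies.
Among Fontaine and Moreau, alphabetically by surname: Fontaine before Moreau.
Order: Mendoza, Kapoor, Tran, Fontaine, Moreau, Vance, Greco. So position 3.

3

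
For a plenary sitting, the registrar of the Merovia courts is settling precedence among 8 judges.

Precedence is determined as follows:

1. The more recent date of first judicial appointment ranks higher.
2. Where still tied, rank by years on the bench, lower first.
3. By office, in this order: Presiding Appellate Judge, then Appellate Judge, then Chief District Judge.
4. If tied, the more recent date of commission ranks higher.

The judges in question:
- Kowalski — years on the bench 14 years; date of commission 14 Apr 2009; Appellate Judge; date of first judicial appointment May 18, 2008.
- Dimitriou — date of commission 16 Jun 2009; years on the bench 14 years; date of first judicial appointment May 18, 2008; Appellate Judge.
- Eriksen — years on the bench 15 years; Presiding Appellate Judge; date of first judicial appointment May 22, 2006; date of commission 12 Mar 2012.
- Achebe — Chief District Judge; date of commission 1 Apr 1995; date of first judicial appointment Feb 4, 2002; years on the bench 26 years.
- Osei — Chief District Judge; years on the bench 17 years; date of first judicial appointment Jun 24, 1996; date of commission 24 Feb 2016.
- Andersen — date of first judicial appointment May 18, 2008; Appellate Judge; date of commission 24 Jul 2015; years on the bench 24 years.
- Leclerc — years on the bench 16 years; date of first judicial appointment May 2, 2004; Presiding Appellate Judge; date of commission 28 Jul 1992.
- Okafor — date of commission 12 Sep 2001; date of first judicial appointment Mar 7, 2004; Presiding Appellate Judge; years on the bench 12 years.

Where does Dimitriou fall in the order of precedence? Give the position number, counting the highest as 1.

By date of first judicial appointment (later first): Dimitriou, Kowalski and Andersen (each May 18, 2008); then Eriksen (May 22, 2006); then Leclerc (May 2, 2004); then Okafor (Mar 7, 2004); then Achebe (Feb 4, 2002); then Osei (Jun 24, 1996).
Among Dimitriou, Kowalski and Andersen, by years on the bench (lower first): Dimitriou and Kowalski (14 years) before Andersen (24 years).
Dimitriou and Kowalski are each Appellate Judge, so the next rule applies.
Among Dimitriou and Kowalski, by date of commission (later first): Dimitriou (16 Jun 2009) before Kowalski (14 Apr 2009).
Order: Dimitriou, Kowalski, Andersen, Eriksen, Leclerc, Okafor, Achebe, Osei. So position 1.

1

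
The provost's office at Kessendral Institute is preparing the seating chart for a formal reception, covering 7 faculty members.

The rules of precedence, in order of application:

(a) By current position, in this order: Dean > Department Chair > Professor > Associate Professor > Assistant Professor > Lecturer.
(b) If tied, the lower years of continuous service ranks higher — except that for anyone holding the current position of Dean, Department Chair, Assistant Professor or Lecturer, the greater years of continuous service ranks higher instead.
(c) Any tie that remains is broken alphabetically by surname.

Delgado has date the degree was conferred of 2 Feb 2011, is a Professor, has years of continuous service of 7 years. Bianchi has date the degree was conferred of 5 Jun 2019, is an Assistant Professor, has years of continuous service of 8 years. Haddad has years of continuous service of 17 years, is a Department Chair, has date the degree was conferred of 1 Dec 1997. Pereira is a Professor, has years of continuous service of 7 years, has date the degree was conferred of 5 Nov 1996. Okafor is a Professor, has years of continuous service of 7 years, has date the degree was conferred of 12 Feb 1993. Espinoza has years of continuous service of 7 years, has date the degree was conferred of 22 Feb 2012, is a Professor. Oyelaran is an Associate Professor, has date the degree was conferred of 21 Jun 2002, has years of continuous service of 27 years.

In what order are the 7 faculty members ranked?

Haddad, Delgado, Espinoza, Okafor, Pereira, Oyelaran, Bianchi

By current position: Haddad (Department Chair); then Delgado, Espinoza, Okafor and Pereira (Professor); then Oyelaran (Associate Professor); then Bianchi (Assistant Professor).
Delgado, Espinoza, Okafor and Pereira all have years of continuous service 7 years, so the next rule applies.
Among Delgado, Espinoza, Okafor and Pereira, alphabetically by surname: Delgado before Espinoza before Okafor before Pereira.
Full order: Haddad, Delgado, Espinoza, Okafor, Pereira, Oyelaran, Bianchi.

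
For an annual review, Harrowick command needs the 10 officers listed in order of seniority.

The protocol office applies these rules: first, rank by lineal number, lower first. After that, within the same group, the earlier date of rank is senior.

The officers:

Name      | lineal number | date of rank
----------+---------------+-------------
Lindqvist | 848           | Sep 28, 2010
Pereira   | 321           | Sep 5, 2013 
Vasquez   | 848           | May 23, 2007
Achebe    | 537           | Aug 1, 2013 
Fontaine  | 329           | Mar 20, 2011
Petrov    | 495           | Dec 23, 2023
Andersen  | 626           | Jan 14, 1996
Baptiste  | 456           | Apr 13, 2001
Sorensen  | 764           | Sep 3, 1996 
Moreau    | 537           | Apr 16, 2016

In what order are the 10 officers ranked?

Pereira, Fontaine, Baptiste, Petrov, Achebe, Moreau, Andersen, Sorensen, Vasquez, Lindqvist

By lineal number (lower first): Pereira (321); then Fontaine (329); then Baptiste (456); then Petrov (495); then Achebe and Moreau (both 537); then Andersen (626); then Sorensen (764); then Vasquez and Lindqvist (both 848).
Among Achebe and Moreau, by date of rank (earlier first): Achebe (Aug 1, 2013) before Moreau (Apr 16, 2016).
Among Vasquez and Lindqvist, by date of rank (earlier first): Vasquez (May 23, 2007) before Lindqvist (Sep 28, 2010).
Full order: Pereira, Fontaine, Baptiste, Petrov, Achebe, Moreau, Andersen, Sorensen, Vasquez, Lindqvist.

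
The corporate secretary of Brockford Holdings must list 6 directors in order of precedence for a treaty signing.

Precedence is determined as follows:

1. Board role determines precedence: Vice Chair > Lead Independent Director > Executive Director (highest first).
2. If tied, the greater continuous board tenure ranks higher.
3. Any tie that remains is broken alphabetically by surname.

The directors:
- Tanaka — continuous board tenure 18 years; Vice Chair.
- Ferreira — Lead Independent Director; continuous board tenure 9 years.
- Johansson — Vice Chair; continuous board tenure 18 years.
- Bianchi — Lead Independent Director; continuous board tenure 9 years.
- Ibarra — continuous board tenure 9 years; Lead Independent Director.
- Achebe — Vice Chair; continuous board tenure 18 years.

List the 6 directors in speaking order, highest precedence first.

By board role: Achebe, Johansson and Tanaka (Vice Chair); then Bianchi, Ferreira and Ibarra (Lead Independent Director).
Achebe, Johansson and Tanaka all have continuous board tenure 18 years, so the next rule applies.
Among Achebe, Johansson and Tanaka, alphabetically by surname: Achebe before Johansson before Tanaka.
Bianchi, Ferreira and Ibarra all have continuous board tenure 9 years, so the next rule applies.
Among Bianchi, Ferreira and Ibarra, alphabetically by surname: Bianchi before Ferreira before Ibarra.
Full order: Achebe, Johansson, Tanaka, Bianchi, Ferreira, Ibarra.

Achebe, Johansson, Tanaka, Bianchi, Ferreira, Ibarra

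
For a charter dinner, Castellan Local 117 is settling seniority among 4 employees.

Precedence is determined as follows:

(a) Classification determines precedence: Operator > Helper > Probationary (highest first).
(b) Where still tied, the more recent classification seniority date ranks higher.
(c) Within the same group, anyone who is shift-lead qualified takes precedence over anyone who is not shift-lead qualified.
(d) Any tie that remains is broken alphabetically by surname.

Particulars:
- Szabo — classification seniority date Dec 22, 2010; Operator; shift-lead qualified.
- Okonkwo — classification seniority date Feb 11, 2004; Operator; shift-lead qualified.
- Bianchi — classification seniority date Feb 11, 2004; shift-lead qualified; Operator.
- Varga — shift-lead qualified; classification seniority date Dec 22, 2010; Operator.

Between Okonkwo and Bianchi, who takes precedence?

Bianchi

By classification: Szabo, Varga, Bianchi and Okonkwo (Operator).
Among Szabo, Varga, Bianchi and Okonkwo, by classification seniority date (later first): Szabo and Varga (Dec 22, 2010) before Bianchi and Okonkwo (Feb 11, 2004).
Szabo and Varga are each shift-lead qualified, so the next rule applies.
Among Szabo and Varga, alphabetically by surname: Szabo before Varga.
Bianchi and Okonkwo are each shift-lead qualified, so the next rule applies.
Among Bianchi and Okonkwo, alphabetically by surname: Bianchi before Okonkwo.
So Bianchi takes precedence.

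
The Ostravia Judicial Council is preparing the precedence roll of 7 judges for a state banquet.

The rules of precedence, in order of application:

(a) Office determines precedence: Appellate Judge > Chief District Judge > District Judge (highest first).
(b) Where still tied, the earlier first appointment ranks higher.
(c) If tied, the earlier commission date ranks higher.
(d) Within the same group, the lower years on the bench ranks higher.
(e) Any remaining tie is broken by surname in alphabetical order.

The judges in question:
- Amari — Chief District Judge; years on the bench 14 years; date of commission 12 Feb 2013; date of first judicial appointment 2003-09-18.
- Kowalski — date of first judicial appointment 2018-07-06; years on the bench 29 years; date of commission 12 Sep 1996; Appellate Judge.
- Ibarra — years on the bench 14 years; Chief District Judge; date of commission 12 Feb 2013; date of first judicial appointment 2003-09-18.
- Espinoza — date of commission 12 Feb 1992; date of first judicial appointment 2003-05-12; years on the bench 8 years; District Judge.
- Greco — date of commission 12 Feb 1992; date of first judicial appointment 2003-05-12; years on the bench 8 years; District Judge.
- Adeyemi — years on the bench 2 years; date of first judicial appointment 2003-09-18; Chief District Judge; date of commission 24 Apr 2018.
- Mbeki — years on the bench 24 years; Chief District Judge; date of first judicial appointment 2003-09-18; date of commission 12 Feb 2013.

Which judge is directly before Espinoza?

By office: Kowalski (Appellate Judge); then Amari, Ibarra, Mbeki and Adeyemi (Chief District Judge); then Espinoza and Greco (District Judge).
Amari, Ibarra, Mbeki and Adeyemi all have date of first judicial appointment 2003-09-18, so the next rule applies.
Among Amari, Ibarra, Mbeki and Adeyemi, by date of commission (earlier first): Amari, Ibarra and Mbeki (12 Feb 2013) before Adeyemi (24 Apr 2018).
Among Amari, Ibarra and Mbeki, by years on the bench (lower first): Amari and Ibarra (14 years) before Mbeki (24 years).
Among Amari and Ibarra, alphabetically by surname: Amari before Ibarra.
Espinoza and Greco both have date of first judicial appointment 2003-05-12, so the next rule applies.
Espinoza and Greco both have date of commission 12 Feb 1992, so the next rule applies.
Espinoza and Greco both have years on the bench 8 years, so the next rule applies.
Among Espinoza and Greco, alphabetically by surname: Espinoza before Greco.
Order: Kowalski, Amari, Ibarra, Mbeki, Adeyemi, Espinoza, Greco.

Adeyemi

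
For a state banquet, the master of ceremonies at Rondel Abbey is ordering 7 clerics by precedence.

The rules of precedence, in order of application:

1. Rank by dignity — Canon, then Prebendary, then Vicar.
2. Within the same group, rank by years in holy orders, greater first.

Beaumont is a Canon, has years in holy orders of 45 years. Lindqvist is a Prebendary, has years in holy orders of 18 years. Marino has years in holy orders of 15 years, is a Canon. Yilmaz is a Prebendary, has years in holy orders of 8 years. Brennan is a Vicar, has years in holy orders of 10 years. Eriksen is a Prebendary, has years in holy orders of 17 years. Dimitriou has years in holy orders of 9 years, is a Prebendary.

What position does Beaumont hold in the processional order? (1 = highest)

1

By dignity: Beaumont and Marino (Canon); then Lindqvist, Eriksen, Dimitriou and Yilmaz (Prebendary); then Brennan (Vicar).
Among Beaumont and Marino, by years in holy orders (higher first): Beaumont (45 years) before Marino (15 years).
Among Lindqvist, Eriksen, Dimitriou and Yilmaz, by years in holy orders (higher first): Lindqvist (18 years) before Eriksen (17 years) before Dimitriou (9 years) before Yilmaz (8 years).
Order: Beaumont, Marino, Lindqvist, Eriksen, Dimitriou, Yilmaz, Brennan. So position 1.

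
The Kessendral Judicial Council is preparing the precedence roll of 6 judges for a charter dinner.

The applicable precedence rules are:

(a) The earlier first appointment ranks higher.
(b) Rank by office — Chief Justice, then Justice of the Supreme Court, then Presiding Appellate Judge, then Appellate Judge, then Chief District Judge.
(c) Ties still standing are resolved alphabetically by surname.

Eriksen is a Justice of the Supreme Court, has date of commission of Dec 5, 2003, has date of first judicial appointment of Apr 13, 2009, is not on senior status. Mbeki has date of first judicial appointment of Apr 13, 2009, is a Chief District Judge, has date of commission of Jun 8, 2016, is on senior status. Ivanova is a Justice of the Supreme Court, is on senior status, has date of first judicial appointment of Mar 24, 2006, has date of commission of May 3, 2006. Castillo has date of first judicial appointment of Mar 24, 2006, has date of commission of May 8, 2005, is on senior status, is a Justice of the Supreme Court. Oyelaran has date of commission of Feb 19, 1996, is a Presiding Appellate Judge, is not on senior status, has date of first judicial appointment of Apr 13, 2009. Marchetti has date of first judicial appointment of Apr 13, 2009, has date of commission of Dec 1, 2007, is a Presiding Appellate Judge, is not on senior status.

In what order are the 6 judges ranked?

By date of first judicial appointment (earlier first): Castillo and Ivanova (both Mar 24, 2006); then Eriksen, Marchetti, Oyelaran and Mbeki (each Apr 13, 2009).
Castillo and Ivanova are each Justice of the Supreme Court, so the next rule applies.
Among Castillo and Ivanova, alphabetically by surname: Castillo before Ivanova.
Among Eriksen, Marchetti, Oyelaran and Mbeki, by office: Eriksen (Justice of the Supreme Court) before Marchetti and Oyelaran (Presiding Appellate Judge) before Mbeki (Chief District Judge).
Among Marchetti and Oyelaran, alphabetically by surname: Marchetti before Oyelaran.
Full order: Castillo, Ivanova, Eriksen, Marchetti, Oyelaran, Mbeki.

Castillo, Ivanova, Eriksen, Marchetti, Oyelaran, Mbeki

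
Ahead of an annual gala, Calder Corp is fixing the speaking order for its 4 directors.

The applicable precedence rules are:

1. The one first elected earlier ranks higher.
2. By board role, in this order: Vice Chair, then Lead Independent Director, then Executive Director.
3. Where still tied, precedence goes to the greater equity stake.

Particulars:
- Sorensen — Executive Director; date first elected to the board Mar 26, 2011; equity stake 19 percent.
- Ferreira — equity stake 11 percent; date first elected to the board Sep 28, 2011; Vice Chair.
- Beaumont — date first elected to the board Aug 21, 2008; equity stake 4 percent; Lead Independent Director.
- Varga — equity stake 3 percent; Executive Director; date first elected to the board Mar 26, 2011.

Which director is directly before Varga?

Sorensen

By date first elected to the board (earlier first): Beaumont (Aug 21, 2008); then Sorensen and Varga (both Mar 26, 2011); then Ferreira (Sep 28, 2011).
Sorensen and Varga are each Executive Director, so the next rule applies.
Among Sorensen and Varga, by equity stake (higher first): Sorensen (19 percent) before Varga (3 percent).
Order: Beaumont, Sorensen, Varga, Ferreira.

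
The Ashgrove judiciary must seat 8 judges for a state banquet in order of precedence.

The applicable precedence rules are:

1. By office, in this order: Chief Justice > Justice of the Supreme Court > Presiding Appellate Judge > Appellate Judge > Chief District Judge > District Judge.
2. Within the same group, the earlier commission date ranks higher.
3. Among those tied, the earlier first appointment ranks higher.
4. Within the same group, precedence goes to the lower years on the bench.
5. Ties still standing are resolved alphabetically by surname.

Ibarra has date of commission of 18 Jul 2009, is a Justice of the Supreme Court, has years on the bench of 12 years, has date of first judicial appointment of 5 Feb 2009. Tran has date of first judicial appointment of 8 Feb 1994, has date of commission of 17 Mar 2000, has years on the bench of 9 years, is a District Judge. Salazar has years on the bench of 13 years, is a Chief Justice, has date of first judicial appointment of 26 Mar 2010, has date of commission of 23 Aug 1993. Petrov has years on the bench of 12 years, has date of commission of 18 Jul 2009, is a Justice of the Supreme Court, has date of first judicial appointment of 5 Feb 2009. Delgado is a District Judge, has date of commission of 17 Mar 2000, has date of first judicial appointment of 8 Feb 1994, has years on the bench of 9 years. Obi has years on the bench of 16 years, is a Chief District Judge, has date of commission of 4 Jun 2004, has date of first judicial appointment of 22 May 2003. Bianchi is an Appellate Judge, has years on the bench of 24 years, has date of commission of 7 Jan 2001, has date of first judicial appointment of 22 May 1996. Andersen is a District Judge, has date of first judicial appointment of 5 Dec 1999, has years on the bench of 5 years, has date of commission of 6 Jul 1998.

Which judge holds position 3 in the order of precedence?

By office: Salazar (Chief Justice); then Ibarra and Petrov (Justice of the Supreme Court); then Bianchi (Appellate Judge); then Obi (Chief District Judge); then Andersen, Delgado and Tran (District Judge).
Ibarra and Petrov both have date of commission 18 Jul 2009, so the next rule applies.
Ibarra and Petrov both have date of first judicial appointment 5 Feb 2009, so the next rule applies.
Ibarra and Petrov both have years on the bench 12 years, so the next rule applies.
Among Ibarra and Petrov, alphabetically by surname: Ibarra before Petrov.
Among Andersen, Delgado and Tran, by date of commission (earlier first): Andersen (6 Jul 1998) before Delgado and Tran (17 Mar 2000).
Delgado and Tran both have date of first judicial appointment 8 Feb 1994, so the next rule applies.
Delgado and Tran both have years on the bench 9 years, so the next rule applies.
Among Delgado and Tran, alphabetically by surname: Delgado before Tran.
Order: Salazar, Ibarra, Petrov, Bianchi, Obi, Andersen, Delgado, Tran.

Petrov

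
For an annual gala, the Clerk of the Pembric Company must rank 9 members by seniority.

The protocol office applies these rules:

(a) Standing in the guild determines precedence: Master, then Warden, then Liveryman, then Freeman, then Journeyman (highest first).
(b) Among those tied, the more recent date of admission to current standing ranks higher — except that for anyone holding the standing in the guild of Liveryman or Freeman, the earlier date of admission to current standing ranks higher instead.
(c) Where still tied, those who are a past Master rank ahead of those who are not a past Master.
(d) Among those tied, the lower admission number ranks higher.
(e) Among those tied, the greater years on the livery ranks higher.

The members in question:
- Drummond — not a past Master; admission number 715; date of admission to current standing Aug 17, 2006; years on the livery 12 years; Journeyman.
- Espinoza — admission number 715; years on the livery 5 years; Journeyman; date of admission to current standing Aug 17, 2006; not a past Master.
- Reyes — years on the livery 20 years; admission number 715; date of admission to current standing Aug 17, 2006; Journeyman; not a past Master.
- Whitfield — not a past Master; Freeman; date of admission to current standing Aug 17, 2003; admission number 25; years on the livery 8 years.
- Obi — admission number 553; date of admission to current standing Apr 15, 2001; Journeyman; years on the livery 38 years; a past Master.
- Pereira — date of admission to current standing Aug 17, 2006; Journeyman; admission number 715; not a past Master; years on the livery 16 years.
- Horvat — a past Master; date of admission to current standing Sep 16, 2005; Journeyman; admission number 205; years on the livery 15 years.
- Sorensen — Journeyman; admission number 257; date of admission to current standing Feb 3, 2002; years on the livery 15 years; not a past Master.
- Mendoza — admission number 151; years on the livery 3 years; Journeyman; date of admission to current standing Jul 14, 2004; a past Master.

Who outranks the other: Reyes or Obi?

Reyes

By standing in the guild: Whitfield (Freeman); then Reyes, Pereira, Drummond, Espinoza, Horvat, Mendoza, Sorensen and Obi (Journeyman).
Among Reyes, Pereira, Drummond, Espinoza, Horvat, Mendoza, Sorensen and Obi, by date of admission to current standing (later first): Reyes, Pereira, Drummond and Espinoza (Aug 17, 2006) before Horvat (Sep 16, 2005) before Mendoza (Jul 14, 2004) before Sorensen (Feb 3, 2002) before Obi (Apr 15, 2001).
Reyes, Pereira, Drummond and Espinoza are each not a past Master, so the next rule applies.
Reyes, Pereira, Drummond and Espinoza all have admission number 715, so the next rule applies.
Among Reyes, Pereira, Drummond and Espinoza, by years on the livery (higher first): Reyes (20 years) before Pereira (16 years) before Drummond (12 years) before Espinoza (5 years).
So Reyes takes precedence.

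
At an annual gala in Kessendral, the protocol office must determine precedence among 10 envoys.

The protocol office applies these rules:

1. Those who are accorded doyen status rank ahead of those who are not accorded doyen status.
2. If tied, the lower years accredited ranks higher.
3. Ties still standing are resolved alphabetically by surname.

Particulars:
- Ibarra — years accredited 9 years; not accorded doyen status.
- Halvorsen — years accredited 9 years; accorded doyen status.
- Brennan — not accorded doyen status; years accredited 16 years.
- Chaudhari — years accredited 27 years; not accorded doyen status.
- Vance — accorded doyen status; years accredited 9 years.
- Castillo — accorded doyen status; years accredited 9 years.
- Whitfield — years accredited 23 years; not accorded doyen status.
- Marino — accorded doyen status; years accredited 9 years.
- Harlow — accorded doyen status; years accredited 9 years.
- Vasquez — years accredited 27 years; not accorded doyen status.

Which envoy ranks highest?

By the first rule: Castillo, Halvorsen, Harlow, Marino and Vance (each accorded doyen status); then Ibarra, Brennan, Whitfield, Chaudhari and Vasquez (each not accorded doyen status).
Castillo, Halvorsen, Harlow, Marino and Vance all have years accredited 9 years, so the next rule applies.
Among Castillo, Halvorsen, Harlow, Marino and Vance, alphabetically by surname: Castillo before Halvorsen before Harlow before Marino before Vance.
Among Ibarra, Brennan, Whitfield, Chaudhari and Vasquez, by years accredited (lower first): Ibarra (9 years) before Brennan (16 years) before Whitfield (23 years) before Chaudhari and Vasquez (27 years).
Among Chaudhari and Vasquez, alphabetically by surname: Chaudhari before Vasquez.
Order: Castillo, Halvorsen, Harlow, Marino, Vance, Ibarra, Brennan, Whitfield, Chaudhari, Vasquez.

Castillo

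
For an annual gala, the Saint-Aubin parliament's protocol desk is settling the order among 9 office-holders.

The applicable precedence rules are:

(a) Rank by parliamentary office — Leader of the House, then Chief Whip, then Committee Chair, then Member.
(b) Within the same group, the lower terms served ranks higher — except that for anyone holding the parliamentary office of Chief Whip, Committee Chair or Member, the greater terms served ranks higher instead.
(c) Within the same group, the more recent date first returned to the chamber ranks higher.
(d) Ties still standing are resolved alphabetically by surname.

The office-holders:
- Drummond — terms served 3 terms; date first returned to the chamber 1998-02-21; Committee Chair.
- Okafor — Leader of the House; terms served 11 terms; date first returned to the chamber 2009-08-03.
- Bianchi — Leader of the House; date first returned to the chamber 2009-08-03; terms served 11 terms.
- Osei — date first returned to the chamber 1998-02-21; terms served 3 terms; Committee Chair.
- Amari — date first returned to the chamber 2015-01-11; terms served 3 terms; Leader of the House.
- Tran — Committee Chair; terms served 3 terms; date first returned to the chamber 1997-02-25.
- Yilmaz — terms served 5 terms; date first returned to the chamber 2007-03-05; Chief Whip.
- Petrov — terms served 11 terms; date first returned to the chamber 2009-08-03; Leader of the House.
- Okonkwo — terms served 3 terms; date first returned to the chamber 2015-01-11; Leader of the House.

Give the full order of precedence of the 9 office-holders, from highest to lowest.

Amari, Okonkwo, Bianchi, Okafor, Petrov, Yilmaz, Drummond, Osei, Tran

By parliamentary office: Amari, Okonkwo, Bianchi, Okafor and Petrov (Leader of the House); then Yilmaz (Chief Whip); then Drummond, Osei and Tran (Committee Chair).
Among Amari, Okonkwo, Bianchi, Okafor and Petrov, by terms served (lower first): Amari and Okonkwo (3 terms) before Bianchi, Okafor and Petrov (11 terms).
Amari and Okonkwo both have date first returned to the chamber 2015-01-11, so the next rule applies.
Among Amari and Okonkwo, alphabetically by surname: Amari before Okonkwo.
Bianchi, Okafor and Petrov all have date first returned to the chamber 2009-08-03, so the next rule applies.
Among Bianchi, Okafor and Petrov, alphabetically by surname: Bianchi before Okafor before Petrov.
Drummond, Osei and Tran all have terms served 3 terms, so the next rule applies.
Among Drummond, Osei and Tran, by date first returned to the chamber (later first): Drummond and Osei (1998-02-21) before Tran (1997-02-25).
Among Drummond and Osei, alphabetically by surname: Drummond before Osei.
Full order: Amari, Okonkwo, Bianchi, Okafor, Petrov, Yilmaz, Drummond, Osei, Tran.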